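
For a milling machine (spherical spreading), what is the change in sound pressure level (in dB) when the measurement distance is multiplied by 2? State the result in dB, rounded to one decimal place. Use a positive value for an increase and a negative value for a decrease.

-6.0 dB

Point-source spreading: ΔL = −20·log₁₀(r₂/r₁).
ΔL = −20·log₁₀(2) = -6.02 dB.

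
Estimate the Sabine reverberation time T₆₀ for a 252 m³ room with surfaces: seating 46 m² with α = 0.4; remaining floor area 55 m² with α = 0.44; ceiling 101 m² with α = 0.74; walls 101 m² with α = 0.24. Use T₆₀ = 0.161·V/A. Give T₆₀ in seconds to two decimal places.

Total absorption A = 46·0.4 + 55·0.44 + 101·0.74 + 101·0.24 = 141.58 m² sabins.
T₆₀ = 0.161·V/A = 0.161·252/141.58 = 0.287 s.

0.29 s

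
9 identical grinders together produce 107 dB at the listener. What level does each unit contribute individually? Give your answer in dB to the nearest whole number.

97 dB

For N identical incoherent sources L_total = L₁ + 10·log₁₀ N, so L₁ = 107 − 10·log₁₀(9) = 107 − 9.542.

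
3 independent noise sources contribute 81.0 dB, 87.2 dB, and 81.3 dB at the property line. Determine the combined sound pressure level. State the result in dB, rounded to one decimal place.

Incoherent sources combine by intensity addition: L_total = 10·log₁₀(Σ 10^(L_i/10)).
Σ 10^(L/10) = 10^(81.0/10) + 10^(87.2/10) + 10^(81.3/10) = 7.856e+08.
L_total = 10·log₁₀(7.856e+08) = 88.95 dB.

89.0 dB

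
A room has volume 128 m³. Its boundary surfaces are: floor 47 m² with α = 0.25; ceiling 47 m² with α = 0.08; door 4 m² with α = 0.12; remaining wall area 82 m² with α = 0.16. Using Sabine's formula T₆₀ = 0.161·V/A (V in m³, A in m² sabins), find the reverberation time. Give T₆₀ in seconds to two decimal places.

Total absorption A = 47·0.25 + 47·0.08 + 4·0.12 + 82·0.16 = 29.11 m² sabins.
T₆₀ = 0.161 × 128 / 29.11 = 0.708 s.

0.71 s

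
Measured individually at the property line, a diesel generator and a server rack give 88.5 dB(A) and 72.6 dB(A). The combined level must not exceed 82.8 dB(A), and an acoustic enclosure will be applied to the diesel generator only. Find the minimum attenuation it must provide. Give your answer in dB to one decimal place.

6.1 dB

Fixed contribution from the other source: Σ 10^(L/10) = 10^(72.6/10) = 1.820e+07 (72.60 dB(A)).
The limit corresponds to 10^(82.8/10) = 1.905e+08; subtracting the fixed part leaves 1.723e+08 for the diesel generator, i.e. 82.36 dB(A).
So the diesel generator must be reduced from 88.5 to 82.36 dB(A): IL = 6.14 dB.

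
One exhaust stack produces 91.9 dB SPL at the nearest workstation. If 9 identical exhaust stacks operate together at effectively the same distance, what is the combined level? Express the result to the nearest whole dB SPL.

N identical incoherent sources raise the level by 10·log₁₀ N.
L_total = 91.9 + 10·log₁₀(9) = 91.9 + 9.542 = 101.44 dB SPL.

101 dB SPL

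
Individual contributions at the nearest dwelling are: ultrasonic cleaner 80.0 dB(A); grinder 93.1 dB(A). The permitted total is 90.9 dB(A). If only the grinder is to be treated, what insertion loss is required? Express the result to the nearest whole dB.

Everything except the grinder sums to 10^(80.0/10) = 1.000e+08 in linear terms, 80.00 dB(A).
The limit corresponds to 10^(90.9/10) = 1.230e+09; subtracting the fixed part leaves 1.130e+09 for the grinder, i.e. 90.53 dB(A).
So the grinder must be reduced from 93.1 to 90.53 dB(A): IL = 2.57 dB.

3 dB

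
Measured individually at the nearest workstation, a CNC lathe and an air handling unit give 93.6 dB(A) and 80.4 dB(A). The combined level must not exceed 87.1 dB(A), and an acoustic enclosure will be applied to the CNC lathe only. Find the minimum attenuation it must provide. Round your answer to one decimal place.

Everything except the CNC lathe sums to 10^(80.4/10) = 1.096e+08 in linear terms, 80.40 dB(A).
To meet 87.1 dB(A) overall, the treated CNC lathe may contribute at most 10^(87.1/10) − 1.096e+08 = 4.032e+08, i.e. 86.06 dB(A).
Required insertion loss = 93.6 − 86.06 = 7.54 dB.

7.5 dB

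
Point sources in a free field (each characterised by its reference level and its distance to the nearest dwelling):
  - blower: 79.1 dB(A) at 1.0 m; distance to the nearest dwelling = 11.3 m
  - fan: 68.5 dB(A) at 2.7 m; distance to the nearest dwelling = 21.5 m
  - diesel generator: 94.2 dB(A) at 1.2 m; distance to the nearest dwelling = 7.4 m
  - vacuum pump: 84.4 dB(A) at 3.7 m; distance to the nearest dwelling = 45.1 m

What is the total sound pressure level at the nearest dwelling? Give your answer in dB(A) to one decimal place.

Apply inverse-square spreading to bring every level to the receiver, then sum 10^(L/10).
blower: 79.1 − 20·log₁₀(11.3/1.0) = 79.1 − 21.06 = 58.04 dB(A).
fan: 68.5 − 20·log₁₀(21.5/2.7) = 68.5 − 18.02 = 50.48 dB(A).
diesel generator: 94.2 − 20·log₁₀(7.4/1.2) = 94.2 − 15.80 = 78.40 dB(A).
vacuum pump: 84.4 − 20·log₁₀(45.1/3.7) = 84.4 − 21.72 = 62.68 dB(A).
Σ 10^(L/10) = 7.177e+07 → L_total = 10·log₁₀(7.177e+07) = 78.56 dB(A).

78.6 dB(A)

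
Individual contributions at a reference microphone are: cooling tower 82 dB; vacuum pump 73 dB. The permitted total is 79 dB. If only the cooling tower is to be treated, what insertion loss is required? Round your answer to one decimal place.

4.3 dB

Fixed contribution from the other source: Σ 10^(L/10) = 10^(73/10) = 1.995e+07 (73.00 dB).
To meet 79 dB overall, the treated cooling tower may contribute at most 10^(79/10) − 1.995e+07 = 5.948e+07, i.e. 77.74 dB.
So the cooling tower must be reduced from 82 to 77.74 dB: IL = 4.26 dB.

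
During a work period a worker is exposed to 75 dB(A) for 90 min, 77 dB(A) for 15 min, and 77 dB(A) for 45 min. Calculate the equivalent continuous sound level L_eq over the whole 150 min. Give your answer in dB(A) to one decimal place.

75.9 dB(A)

L_eq = 10·log₁₀[(1/T)·Σ tᵢ·10^(Lᵢ/10)] with T = 150 min.
Σ tᵢ·10^(Lᵢ/10) = 90·10^(75/10) + 15·10^(77/10) + 45·10^(77/10) = 5.853e+09.
L_eq = 10·log₁₀(5.853e+09/150) = 75.91 dB(A).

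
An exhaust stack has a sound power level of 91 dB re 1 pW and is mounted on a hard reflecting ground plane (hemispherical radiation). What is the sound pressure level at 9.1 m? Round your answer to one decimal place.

The power spreads over a hemisphere of area 2π·r², so L_p = L_w − 10·log₁₀(2π·r²).
2π·r² = 520.3 m², 10·log₁₀ of that is 27.163 dB.
L_p = 91 − 27.163 = 63.84 dB.

63.8 dB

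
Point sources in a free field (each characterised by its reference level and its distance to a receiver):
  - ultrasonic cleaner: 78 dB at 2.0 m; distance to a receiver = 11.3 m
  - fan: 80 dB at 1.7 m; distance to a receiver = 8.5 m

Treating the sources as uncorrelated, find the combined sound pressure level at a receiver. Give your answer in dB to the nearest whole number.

68 dB

First find each source's level at the receiver (point-source: −20·log₁₀(r/r_ref)), then combine on an intensity basis.
ultrasonic cleaner: 78 − 20·log₁₀(11.3/2.0) = 78 − 15.04 = 62.96 dB.
fan: 80 − 20·log₁₀(8.5/1.7) = 80 − 13.98 = 66.02 dB.
Σ 10^(L/10) = 5.977e+06 → L_total = 10·log₁₀(5.977e+06) = 67.76 dB.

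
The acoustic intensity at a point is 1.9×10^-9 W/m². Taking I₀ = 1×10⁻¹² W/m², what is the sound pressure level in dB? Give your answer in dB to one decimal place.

L = 10·log₁₀(I/I₀) = 10·log₁₀(1.9×10^-9/10⁻¹²) = 10·log₁₀(1.9×10^3).
L = 10·(0.2788 + 3) = 32.79 dB.

32.8 dB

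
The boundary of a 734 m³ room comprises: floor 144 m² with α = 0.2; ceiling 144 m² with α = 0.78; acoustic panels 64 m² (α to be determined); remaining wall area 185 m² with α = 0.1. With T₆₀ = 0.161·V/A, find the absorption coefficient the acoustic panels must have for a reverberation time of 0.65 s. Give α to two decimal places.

0.35

Required total absorption A = 0.161·734/0.65 = 181.81 m².
Absorption from the other surfaces = 144·0.2 + 144·0.78 + 185·0.1 = 159.62 m², so the acoustic panels must supply 22.19 m² over 64 m².
α = 22.19/64 = 0.347.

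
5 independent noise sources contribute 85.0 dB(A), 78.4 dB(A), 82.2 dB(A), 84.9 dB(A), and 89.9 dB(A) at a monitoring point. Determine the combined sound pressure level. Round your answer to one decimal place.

92.6 dB(A)

Incoherent sources combine by intensity addition: L_total = 10·log₁₀(Σ 10^(L_i/10)).
Σ 10^(L/10) = 10^(85.0/10) + 10^(78.4/10) + 10^(82.2/10) + 10^(84.9/10) + 10^(89.9/10) = 1.838e+09.
L_total = 10·log₁₀(1.838e+09) = 92.64 dB(A).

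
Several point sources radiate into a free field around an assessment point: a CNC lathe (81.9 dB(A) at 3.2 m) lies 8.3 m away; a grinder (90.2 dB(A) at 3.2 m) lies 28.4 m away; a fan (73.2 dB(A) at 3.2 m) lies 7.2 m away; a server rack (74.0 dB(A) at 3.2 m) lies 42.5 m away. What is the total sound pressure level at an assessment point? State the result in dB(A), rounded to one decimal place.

76.1 dB(A)

Propagate each source to the receiver with L = L_ref − 20·log₁₀(r/r_ref), then add intensities.
CNC lathe: 81.9 − 20·log₁₀(8.3/3.2) = 81.9 − 8.28 = 73.62 dB(A).
grinder: 90.2 − 20·log₁₀(28.4/3.2) = 90.2 − 18.96 = 71.24 dB(A).
fan: 73.2 − 20·log₁₀(7.2/3.2) = 73.2 − 7.04 = 66.16 dB(A).
server rack: 74.0 − 20·log₁₀(42.5/3.2) = 74.0 − 22.46 = 51.54 dB(A).
Σ 10^(L/10) = 4.059e+07 → L_total = 10·log₁₀(4.059e+07) = 76.08 dB(A).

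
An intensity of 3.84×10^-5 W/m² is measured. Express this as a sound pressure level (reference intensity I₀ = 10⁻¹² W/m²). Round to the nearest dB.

76 dB

Dividing by I₀ shifts the exponent by 12: I/I₀ = 3.84×10^7.
L = 10·(0.5843 + 7) = 75.84 dB.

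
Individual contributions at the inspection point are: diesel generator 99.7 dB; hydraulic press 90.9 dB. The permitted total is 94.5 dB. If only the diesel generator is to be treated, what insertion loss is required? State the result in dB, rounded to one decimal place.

Everything except the diesel generator sums to 10^(90.9/10) = 1.230e+09 in linear terms, 90.90 dB.
To meet 94.5 dB overall, the treated diesel generator may contribute at most 10^(94.5/10) − 1.230e+09 = 1.588e+09, i.e. 92.01 dB.
So the diesel generator must be reduced from 99.7 to 92.01 dB: IL = 7.69 dB.

7.7 dB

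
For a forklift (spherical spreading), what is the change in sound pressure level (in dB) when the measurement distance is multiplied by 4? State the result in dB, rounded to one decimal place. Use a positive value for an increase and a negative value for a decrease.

-12.0 dB

With spherical spreading the level changes by −20·log₁₀(r₂/r₁).
ΔL = −20·log₁₀(4) = -12.04 dB.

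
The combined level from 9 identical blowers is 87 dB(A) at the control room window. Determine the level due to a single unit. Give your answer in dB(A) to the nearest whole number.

For N identical incoherent sources L_total = L₁ + 10·log₁₀ N, so L₁ = 87 − 10·log₁₀(9) = 87 − 9.542.

77 dB(A)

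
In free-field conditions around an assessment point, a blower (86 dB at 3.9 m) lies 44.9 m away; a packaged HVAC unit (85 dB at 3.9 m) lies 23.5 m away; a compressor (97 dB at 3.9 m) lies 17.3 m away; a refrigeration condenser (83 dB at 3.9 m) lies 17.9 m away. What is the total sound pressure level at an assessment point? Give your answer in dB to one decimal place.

Apply inverse-square spreading to bring every level to the receiver, then sum 10^(L/10).
blower: 86 − 20·log₁₀(44.9/3.9) = 86 − 21.22 = 64.78 dB.
packaged HVAC unit: 85 − 20·log₁₀(23.5/3.9) = 85 − 15.60 = 69.40 dB.
compressor: 97 − 20·log₁₀(17.3/3.9) = 97 − 12.94 = 84.06 dB.
refrigeration condenser: 83 − 20·log₁₀(17.9/3.9) = 83 − 13.24 = 69.76 dB.
Σ 10^(L/10) = 2.759e+08 → L_total = 10·log₁₀(2.759e+08) = 84.41 dB.

84.4 dB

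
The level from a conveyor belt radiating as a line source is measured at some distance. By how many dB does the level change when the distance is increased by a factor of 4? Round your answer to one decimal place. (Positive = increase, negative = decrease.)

A line source loses 3 dB per doubling of distance; generally ΔL = −10·log₁₀(r₂/r₁).
ΔL = −10·log₁₀(4) = -6.02 dB.

-6.0 dB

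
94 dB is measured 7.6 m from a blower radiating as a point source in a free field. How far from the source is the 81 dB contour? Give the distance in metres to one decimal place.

Point-source spreading drops the level by 20·log₁₀(r₂/r₁); inverting, r₂/r₁ = 10^(ΔL/20).
r₂ = 7.6·10^((94−81)/20) = 7.6·10^(13.0/20) = 33.95 m.

33.9 m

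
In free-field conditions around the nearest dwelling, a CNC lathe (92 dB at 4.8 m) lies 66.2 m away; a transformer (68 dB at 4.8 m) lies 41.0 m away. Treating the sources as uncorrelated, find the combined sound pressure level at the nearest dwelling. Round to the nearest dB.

Propagate each source to the receiver with L = L_ref − 20·log₁₀(r/r_ref), then add intensities.
CNC lathe: 92 − 20·log₁₀(66.2/4.8) = 92 − 22.79 = 69.21 dB.
transformer: 68 − 20·log₁₀(41.0/4.8) = 68 − 18.63 = 49.37 dB.
Σ 10^(L/10) = 8.419e+06 → L_total = 10·log₁₀(8.419e+06) = 69.25 dB.

69 dB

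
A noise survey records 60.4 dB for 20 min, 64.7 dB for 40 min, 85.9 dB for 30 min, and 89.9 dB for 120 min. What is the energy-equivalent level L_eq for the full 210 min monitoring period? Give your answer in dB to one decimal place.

The energy average is taken in the linear domain: L_eq = 10·log₁₀[(Σ tᵢ·10^(Lᵢ/10))/T], T = 210 min.
Σ tᵢ·10^(Lᵢ/10) = 20·10^(60.4/10) + 40·10^(64.7/10) + 30·10^(85.9/10) + 120·10^(89.9/10) = 1.291e+11.
L_eq = 10·log₁₀(1.291e+11/210) = 87.89 dB.

87.9 dB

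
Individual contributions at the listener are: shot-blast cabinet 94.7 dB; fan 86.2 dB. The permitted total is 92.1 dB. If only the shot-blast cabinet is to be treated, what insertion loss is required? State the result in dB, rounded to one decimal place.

3.9 dB

Everything except the shot-blast cabinet sums to 10^(86.2/10) = 4.169e+08 in linear terms, 86.20 dB.
The limit corresponds to 10^(92.1/10) = 1.622e+09; subtracting the fixed part leaves 1.205e+09 for the shot-blast cabinet, i.e. 90.81 dB.
Required insertion loss = 94.7 − 90.81 = 3.89 dB.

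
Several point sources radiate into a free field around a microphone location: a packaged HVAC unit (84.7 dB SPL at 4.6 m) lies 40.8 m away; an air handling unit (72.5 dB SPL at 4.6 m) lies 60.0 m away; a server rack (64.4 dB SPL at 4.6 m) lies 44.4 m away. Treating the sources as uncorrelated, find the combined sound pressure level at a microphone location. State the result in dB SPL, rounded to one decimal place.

First find each source's level at the receiver (point-source: −20·log₁₀(r/r_ref)), then combine on an intensity basis.
packaged HVAC unit: 84.7 − 20·log₁₀(40.8/4.6) = 84.7 − 18.96 = 65.74 dB SPL.
air handling unit: 72.5 − 20·log₁₀(60.0/4.6) = 72.5 − 22.31 = 50.19 dB SPL.
server rack: 64.4 − 20·log₁₀(44.4/4.6) = 64.4 − 19.69 = 44.71 dB SPL.
Σ 10^(L/10) = 3.886e+06 → L_total = 10·log₁₀(3.886e+06) = 65.89 dB SPL.

65.9 dB SPL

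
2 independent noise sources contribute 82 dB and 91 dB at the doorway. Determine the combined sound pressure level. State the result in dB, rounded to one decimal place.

Incoherent sources combine by intensity addition: L_total = 10·log₁₀(Σ 10^(L_i/10)).
Σ 10^(L/10) = 10^(82/10) + 10^(91/10) = 1.417e+09.
L_total = 10·log₁₀(1.417e+09) = 91.51 dB.

91.5 dB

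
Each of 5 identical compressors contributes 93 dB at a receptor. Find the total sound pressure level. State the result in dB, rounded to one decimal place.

L_total = L₁ + 10·log₁₀ N for N identical incoherent sources.
L_total = 93 + 10·log₁₀(5) = 93 + 6.990 = 99.99 dB.

100.0 dB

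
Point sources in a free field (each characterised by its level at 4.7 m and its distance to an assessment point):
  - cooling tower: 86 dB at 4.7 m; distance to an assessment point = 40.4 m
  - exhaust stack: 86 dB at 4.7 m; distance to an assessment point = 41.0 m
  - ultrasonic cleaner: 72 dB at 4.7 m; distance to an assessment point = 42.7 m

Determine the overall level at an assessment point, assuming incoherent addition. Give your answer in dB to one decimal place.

Propagate each source to the receiver with L = L_ref − 20·log₁₀(r/r_ref), then add intensities.
cooling tower: 86 − 20·log₁₀(40.4/4.7) = 86 − 18.69 = 67.31 dB.
exhaust stack: 86 − 20·log₁₀(41.0/4.7) = 86 − 18.81 = 67.19 dB.
ultrasonic cleaner: 72 − 20·log₁₀(42.7/4.7) = 72 − 19.17 = 52.83 dB.
Σ 10^(L/10) = 1.081e+07 → L_total = 10·log₁₀(1.081e+07) = 70.34 dB.

70.3 dB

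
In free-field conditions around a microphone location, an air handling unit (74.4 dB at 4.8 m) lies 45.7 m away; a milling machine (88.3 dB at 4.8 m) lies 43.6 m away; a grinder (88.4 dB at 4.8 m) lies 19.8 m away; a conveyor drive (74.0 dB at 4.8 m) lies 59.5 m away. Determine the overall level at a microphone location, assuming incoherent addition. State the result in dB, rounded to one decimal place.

76.9 dB

Propagate each source to the receiver with L = L_ref − 20·log₁₀(r/r_ref), then add intensities.
air handling unit: 74.4 − 20·log₁₀(45.7/4.8) = 74.4 − 19.57 = 54.83 dB.
milling machine: 88.3 − 20·log₁₀(43.6/4.8) = 88.3 − 19.16 = 69.14 dB.
grinder: 88.4 − 20·log₁₀(19.8/4.8) = 88.4 − 12.31 = 76.09 dB.
conveyor drive: 74.0 − 20·log₁₀(59.5/4.8) = 74.0 − 21.87 = 52.13 dB.
Σ 10^(L/10) = 4.932e+07 → L_total = 10·log₁₀(4.932e+07) = 76.93 dB.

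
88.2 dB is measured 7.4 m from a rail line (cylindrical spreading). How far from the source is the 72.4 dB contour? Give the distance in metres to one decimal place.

The 15.8 dB drop corresponds to a distance ratio of 10^(15.8/10) for a line source.
r₂ = 7.4·10^((88.2−72.4)/10) = 7.4·10^(15.8/10) = 281.34 m.

281.3 m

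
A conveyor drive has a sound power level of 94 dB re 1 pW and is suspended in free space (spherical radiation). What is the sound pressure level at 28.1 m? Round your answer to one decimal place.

54.0 dB

Free-field spherical radiation: L_p = L_w − 10·log₁₀(4π·r²), r = 28.1 m.
4π·r² = 9923 m², 10·log₁₀ of that is 39.966 dB.
L_p = 94 − 39.966 = 54.03 dB.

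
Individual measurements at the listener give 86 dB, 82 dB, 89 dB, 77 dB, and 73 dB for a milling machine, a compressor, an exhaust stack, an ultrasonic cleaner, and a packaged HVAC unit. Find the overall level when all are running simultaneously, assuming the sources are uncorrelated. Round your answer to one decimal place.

For uncorrelated sources the intensities add, so convert each level to linear form, sum, and take 10·log₁₀ of the total.
Σ 10^(L/10) = 10^(86/10) + 10^(82/10) + 10^(89/10) + 10^(77/10) + 10^(73/10) = 1.421e+09.
L_total = 10·log₁₀(1.421e+09) = 91.53 dB.

91.5 dB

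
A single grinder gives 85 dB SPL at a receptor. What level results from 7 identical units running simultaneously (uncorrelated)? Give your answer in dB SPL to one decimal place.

N identical incoherent sources raise the level by 10·log₁₀ N.
L_total = 85 + 10·log₁₀(7) = 85 + 8.451 = 93.45 dB SPL.

93.5 dB SPL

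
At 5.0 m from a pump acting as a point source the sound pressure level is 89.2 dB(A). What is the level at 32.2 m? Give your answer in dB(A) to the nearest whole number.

Spherical spreading from a point source gives a 20·log₁₀(r₂/r₁) drop.
L₂ = 89.2 − 20·log₁₀(32.2/5.0) = 89.2 − 16.178 = 73.02 dB(A).

73 dB(A)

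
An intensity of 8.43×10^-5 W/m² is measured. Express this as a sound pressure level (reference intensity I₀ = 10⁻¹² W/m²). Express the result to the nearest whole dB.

79 dB

Dividing by I₀ shifts the exponent by 12: I/I₀ = 8.43×10^7.
L = 10·(0.9258 + 7) = 79.26 dB.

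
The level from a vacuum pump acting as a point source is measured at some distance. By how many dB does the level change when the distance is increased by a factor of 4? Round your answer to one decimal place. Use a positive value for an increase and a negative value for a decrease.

Point-source spreading: ΔL = −20·log₁₀(r₂/r₁).
ΔL = −20·log₁₀(4) = -12.04 dB.

-12.0 dB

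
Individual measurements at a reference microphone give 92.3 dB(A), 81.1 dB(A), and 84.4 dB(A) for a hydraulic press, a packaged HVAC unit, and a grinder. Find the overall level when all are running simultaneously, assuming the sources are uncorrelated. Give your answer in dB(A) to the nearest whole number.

For uncorrelated sources the intensities add, so convert each level to linear form, sum, and take 10·log₁₀ of the total.
Σ 10^(L/10) = 10^(92.3/10) + 10^(81.1/10) + 10^(84.4/10) = 2.102e+09.
L_total = 10·log₁₀(2.102e+09) = 93.23 dB(A).

93 dB(A)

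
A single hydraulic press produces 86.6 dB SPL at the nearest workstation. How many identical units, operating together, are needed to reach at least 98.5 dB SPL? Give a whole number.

16

N identical sources give L₁ + 10·log₁₀ N, so require 10·log₁₀ N ≥ 98.5 − 86.6 = 11.9 dB.
N ≥ 10^(11.9/10) = 15.488, so N = 16.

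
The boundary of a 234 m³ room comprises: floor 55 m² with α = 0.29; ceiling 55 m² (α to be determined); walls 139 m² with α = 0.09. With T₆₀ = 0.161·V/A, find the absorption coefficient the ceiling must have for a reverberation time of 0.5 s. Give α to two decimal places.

From T₆₀ = 0.161·V/A, the target T₆₀ = 0.5 s needs A = 0.161·234/0.5 = 75.35 m².
Absorption from the other surfaces = 55·0.29 + 139·0.09 = 28.46 m², so the ceiling must supply 46.89 m² over 55 m².
α = 46.89/55 = 0.853.

0.85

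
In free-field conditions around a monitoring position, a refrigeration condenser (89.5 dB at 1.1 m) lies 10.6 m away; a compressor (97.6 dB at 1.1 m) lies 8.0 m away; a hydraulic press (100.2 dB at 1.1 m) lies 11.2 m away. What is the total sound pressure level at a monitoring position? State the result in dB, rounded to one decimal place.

First find each source's level at the receiver (point-source: −20·log₁₀(r/r_ref)), then combine on an intensity basis.
refrigeration condenser: 89.5 − 20·log₁₀(10.6/1.1) = 89.5 − 19.68 = 69.82 dB.
compressor: 97.6 − 20·log₁₀(8.0/1.1) = 97.6 − 17.23 = 80.37 dB.
hydraulic press: 100.2 − 20·log₁₀(11.2/1.1) = 100.2 − 20.16 = 80.04 dB.
Σ 10^(L/10) = 2.194e+08 → L_total = 10·log₁₀(2.194e+08) = 83.41 dB.

83.4 dB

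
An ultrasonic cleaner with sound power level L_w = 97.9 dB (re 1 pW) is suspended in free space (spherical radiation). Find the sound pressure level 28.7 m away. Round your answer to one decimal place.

Free-field spherical radiation: L_p = L_w − 10·log₁₀(4π·r²), r = 28.7 m.
4π·r² = 1.035e+04 m², 10·log₁₀ of that is 40.150 dB.
L_p = 97.9 − 40.150 = 57.75 dB.

57.8 dB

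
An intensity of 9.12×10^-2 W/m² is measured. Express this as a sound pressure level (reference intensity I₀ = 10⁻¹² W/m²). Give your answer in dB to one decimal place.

I/I₀ = 9.12×10^-2/10⁻¹² = 9.12×10^10, and L = 10·log₁₀(I/I₀).
L = 10·(0.9600 + 10) = 109.60 dB.

109.6 dB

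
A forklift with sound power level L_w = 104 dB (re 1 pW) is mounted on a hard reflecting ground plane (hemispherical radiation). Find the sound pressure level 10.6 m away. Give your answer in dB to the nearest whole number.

The power spreads over a hemisphere of area 2π·r², so L_p = L_w − 10·log₁₀(2π·r²).
2π·r² = 706 m², 10·log₁₀ of that is 28.488 dB.
L_p = 104 − 28.488 = 75.51 dB.

76 dB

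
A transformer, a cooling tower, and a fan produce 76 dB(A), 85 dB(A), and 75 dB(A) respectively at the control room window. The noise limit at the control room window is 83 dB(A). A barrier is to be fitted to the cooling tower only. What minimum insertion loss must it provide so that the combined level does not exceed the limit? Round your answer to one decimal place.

Everything except the cooling tower sums to 10^(76/10) + 10^(75/10) = 7.143e+07 in linear terms, 78.54 dB(A).
To meet 83 dB(A) overall, the treated cooling tower may contribute at most 10^(83/10) − 7.143e+07 = 1.281e+08, i.e. 81.08 dB(A).
Required insertion loss = 85 − 81.08 = 3.92 dB.

3.9 dB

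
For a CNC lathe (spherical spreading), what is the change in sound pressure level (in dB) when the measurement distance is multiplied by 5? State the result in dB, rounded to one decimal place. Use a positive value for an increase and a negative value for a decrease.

A point source loses 6 dB per doubling of distance; generally ΔL = −20·log₁₀(r₂/r₁).
ΔL = −20·log₁₀(5) = -13.98 dB.

-14.0 dB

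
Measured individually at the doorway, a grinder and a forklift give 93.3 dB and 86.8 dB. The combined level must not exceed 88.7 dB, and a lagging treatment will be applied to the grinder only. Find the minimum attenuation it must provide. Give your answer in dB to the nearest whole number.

Fixed contribution from the other source: Σ 10^(L/10) = 10^(86.8/10) = 4.786e+08 (86.80 dB).
The limit corresponds to 10^(88.7/10) = 7.413e+08; subtracting the fixed part leaves 2.627e+08 for the grinder, i.e. 84.19 dB.
Required insertion loss = 93.3 − 84.19 = 9.11 dB.

9 dB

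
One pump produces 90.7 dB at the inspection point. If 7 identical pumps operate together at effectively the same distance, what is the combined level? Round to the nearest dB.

99 dB

With 7 equal, uncorrelated contributions the intensity is 7× that of one unit, giving a rise of 10·log₁₀ 7.
L_total = 90.7 + 10·log₁₀(7) = 90.7 + 8.451 = 99.15 dB.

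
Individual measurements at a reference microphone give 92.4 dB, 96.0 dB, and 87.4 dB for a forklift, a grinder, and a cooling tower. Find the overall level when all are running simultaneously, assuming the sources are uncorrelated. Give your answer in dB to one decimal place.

98.0 dB

Incoherent sources combine by intensity addition: L_total = 10·log₁₀(Σ 10^(L_i/10)).
Σ 10^(L/10) = 10^(92.4/10) + 10^(96.0/10) + 10^(87.4/10) = 6.268e+09.
L_total = 10·log₁₀(6.268e+09) = 97.97 dB.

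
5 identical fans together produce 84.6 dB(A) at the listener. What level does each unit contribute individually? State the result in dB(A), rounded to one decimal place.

77.6 dB(A)

Dividing the total intensity by 5 lowers the level by 10·log₁₀ 5 = 6.990 dB: L₁ = 84.6 − 6.990.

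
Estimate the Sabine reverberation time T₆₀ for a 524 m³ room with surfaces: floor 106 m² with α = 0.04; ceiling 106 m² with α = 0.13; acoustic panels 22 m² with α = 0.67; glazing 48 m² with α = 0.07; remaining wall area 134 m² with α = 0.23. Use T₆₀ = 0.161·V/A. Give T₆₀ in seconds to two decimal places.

Summing Sᵢαᵢ: 106·0.04 + 106·0.13 + 22·0.67 + 48·0.07 + 134·0.23 = 66.94 m².
T₆₀ = 0.161 × 524 / 66.94 = 1.260 s.

1.26 s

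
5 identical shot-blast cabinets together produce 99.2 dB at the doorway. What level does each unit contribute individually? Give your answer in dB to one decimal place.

92.2 dB

For N identical incoherent sources L_total = L₁ + 10·log₁₀ N, so L₁ = 99.2 − 10·log₁₀(5) = 99.2 − 6.990.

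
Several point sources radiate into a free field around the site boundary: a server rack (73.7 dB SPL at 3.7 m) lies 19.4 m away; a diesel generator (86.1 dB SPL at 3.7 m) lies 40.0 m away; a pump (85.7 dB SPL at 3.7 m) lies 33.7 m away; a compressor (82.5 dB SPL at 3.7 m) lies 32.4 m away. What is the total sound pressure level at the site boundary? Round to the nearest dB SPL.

70 dB SPL

First find each source's level at the receiver (point-source: −20·log₁₀(r/r_ref)), then combine on an intensity basis.
server rack: 73.7 − 20·log₁₀(19.4/3.7) = 73.7 − 14.39 = 59.31 dB SPL.
diesel generator: 86.1 − 20·log₁₀(40.0/3.7) = 86.1 − 20.68 = 65.42 dB SPL.
pump: 85.7 − 20·log₁₀(33.7/3.7) = 85.7 − 19.19 = 66.51 dB SPL.
compressor: 82.5 − 20·log₁₀(32.4/3.7) = 82.5 − 18.85 = 63.65 dB SPL.
Σ 10^(L/10) = 1.114e+07 → L_total = 10·log₁₀(1.114e+07) = 70.47 dB SPL.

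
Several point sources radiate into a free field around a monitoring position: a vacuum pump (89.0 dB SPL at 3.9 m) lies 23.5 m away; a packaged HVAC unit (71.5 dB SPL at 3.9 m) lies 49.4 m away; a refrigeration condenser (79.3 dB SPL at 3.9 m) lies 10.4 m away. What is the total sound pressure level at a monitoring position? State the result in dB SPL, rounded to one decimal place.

Apply inverse-square spreading to bring every level to the receiver, then sum 10^(L/10).
vacuum pump: 89.0 − 20·log₁₀(23.5/3.9) = 89.0 − 15.60 = 73.40 dB SPL.
packaged HVAC unit: 71.5 − 20·log₁₀(49.4/3.9) = 71.5 − 22.05 = 49.45 dB SPL.
refrigeration condenser: 79.3 − 20·log₁₀(10.4/3.9) = 79.3 − 8.52 = 70.78 dB SPL.
Σ 10^(L/10) = 3.393e+07 → L_total = 10·log₁₀(3.393e+07) = 75.31 dB SPL.

75.3 dB SPL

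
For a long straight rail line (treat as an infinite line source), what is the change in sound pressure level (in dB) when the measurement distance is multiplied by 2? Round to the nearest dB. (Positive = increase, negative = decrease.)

-3 dB

With cylindrical spreading the level changes by −10·log₁₀(r₂/r₁).
ΔL = −10·log₁₀(2) = -3.01 dB.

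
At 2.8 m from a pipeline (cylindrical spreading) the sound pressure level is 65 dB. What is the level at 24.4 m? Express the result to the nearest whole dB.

56 dB

For a line source, L₂ = L₁ − 10·log₁₀(r₂/r₁).
L₂ = 65 − 10·log₁₀(24.4/2.8) = 65 − 9.402 = 55.60 dB.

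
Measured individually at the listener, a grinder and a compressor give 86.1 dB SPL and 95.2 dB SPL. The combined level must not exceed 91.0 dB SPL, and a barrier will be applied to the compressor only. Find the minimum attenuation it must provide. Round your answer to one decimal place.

The untreated sources together contribute 10^(86.1/10) = 4.074e+08, i.e. 86.10 dB SPL.
The limit corresponds to 10^(91.0/10) = 1.259e+09; subtracting the fixed part leaves 8.515e+08 for the compressor, i.e. 89.30 dB SPL.
Required insertion loss = 95.2 − 89.30 = 5.90 dB.

5.9 dB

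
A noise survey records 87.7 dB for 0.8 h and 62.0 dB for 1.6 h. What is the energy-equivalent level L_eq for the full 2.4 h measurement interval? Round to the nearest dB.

83 dB

L_eq = 10·log₁₀[(1/T)·Σ tᵢ·10^(Lᵢ/10)] with T = 2.4 h.
Σ tᵢ·10^(Lᵢ/10) = 0.8·10^(87.7/10) + 1.6·10^(62.0/10) = 4.736e+08.
L_eq = 10·log₁₀(4.736e+08/2.4) = 82.95 dB.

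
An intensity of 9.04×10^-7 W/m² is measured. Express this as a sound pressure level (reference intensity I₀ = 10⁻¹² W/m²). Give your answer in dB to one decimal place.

Dividing by I₀ shifts the exponent by 12: I/I₀ = 9.04×10^5.
L = 10·(0.9562 + 5) = 59.56 dB.

59.6 dB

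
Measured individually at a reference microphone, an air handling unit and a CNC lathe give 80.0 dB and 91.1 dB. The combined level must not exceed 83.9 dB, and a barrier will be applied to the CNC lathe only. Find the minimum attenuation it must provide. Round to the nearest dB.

Fixed contribution from the other source: Σ 10^(L/10) = 10^(80.0/10) = 1.000e+08 (80.00 dB).
The limit corresponds to 10^(83.9/10) = 2.455e+08; subtracting the fixed part leaves 1.455e+08 for the CNC lathe, i.e. 81.63 dB.
Required insertion loss = 91.1 − 81.63 = 9.47 dB.

9 dB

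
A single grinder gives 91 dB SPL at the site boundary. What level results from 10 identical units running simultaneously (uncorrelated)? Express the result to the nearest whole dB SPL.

101 dB SPL

N identical incoherent sources raise the level by 10·log₁₀ N.
L_total = 91 + 10·log₁₀(10) = 91 + 10.000 = 101.00 dB SPL.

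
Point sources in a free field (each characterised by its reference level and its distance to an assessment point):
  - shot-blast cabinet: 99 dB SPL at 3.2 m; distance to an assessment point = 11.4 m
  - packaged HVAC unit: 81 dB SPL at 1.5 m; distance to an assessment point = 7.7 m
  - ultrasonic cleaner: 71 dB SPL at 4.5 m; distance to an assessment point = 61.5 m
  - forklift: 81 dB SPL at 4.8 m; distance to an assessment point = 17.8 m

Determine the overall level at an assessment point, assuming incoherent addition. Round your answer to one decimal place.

Apply inverse-square spreading to bring every level to the receiver, then sum 10^(L/10).
shot-blast cabinet: 99 − 20·log₁₀(11.4/3.2) = 99 − 11.04 = 87.96 dB SPL.
packaged HVAC unit: 81 − 20·log₁₀(7.7/1.5) = 81 − 14.21 = 66.79 dB SPL.
ultrasonic cleaner: 71 − 20·log₁₀(61.5/4.5) = 71 − 22.71 = 48.29 dB SPL.
forklift: 81 − 20·log₁₀(17.8/4.8) = 81 − 11.38 = 69.62 dB SPL.
Σ 10^(L/10) = 6.399e+08 → L_total = 10·log₁₀(6.399e+08) = 88.06 dB SPL.

88.1 dB SPL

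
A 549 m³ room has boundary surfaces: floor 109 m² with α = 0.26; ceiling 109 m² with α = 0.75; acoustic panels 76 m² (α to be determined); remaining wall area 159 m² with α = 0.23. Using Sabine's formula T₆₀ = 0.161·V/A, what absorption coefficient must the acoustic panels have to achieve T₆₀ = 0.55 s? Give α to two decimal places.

From T₆₀ = 0.161·V/A, the target T₆₀ = 0.55 s needs A = 0.161·549/0.55 = 160.71 m².
Absorption from the other surfaces = 109·0.26 + 109·0.75 + 159·0.23 = 146.66 m², so the acoustic panels must supply 14.05 m² over 76 m².
α = 14.05/76 = 0.185.

0.18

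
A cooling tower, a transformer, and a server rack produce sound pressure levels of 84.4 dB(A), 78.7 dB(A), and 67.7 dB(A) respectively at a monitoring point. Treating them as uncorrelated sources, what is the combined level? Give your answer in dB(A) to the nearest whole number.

For uncorrelated sources the intensities add, so convert each level to linear form, sum, and take 10·log₁₀ of the total.
Σ 10^(L/10) = 10^(84.4/10) + 10^(78.7/10) + 10^(67.7/10) = 3.554e+08.
L_total = 10·log₁₀(3.554e+08) = 85.51 dB(A).

86 dB(A)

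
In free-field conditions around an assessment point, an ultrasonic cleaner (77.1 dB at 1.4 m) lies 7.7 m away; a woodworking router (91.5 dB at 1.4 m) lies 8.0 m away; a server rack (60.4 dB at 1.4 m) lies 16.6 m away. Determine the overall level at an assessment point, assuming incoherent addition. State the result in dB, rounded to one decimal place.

76.5 dB

Propagate each source to the receiver with L = L_ref − 20·log₁₀(r/r_ref), then add intensities.
ultrasonic cleaner: 77.1 − 20·log₁₀(7.7/1.4) = 77.1 − 14.81 = 62.29 dB.
woodworking router: 91.5 − 20·log₁₀(8.0/1.4) = 91.5 − 15.14 = 76.36 dB.
server rack: 60.4 − 20·log₁₀(16.6/1.4) = 60.4 − 21.48 = 38.92 dB.
Σ 10^(L/10) = 4.496e+07 → L_total = 10·log₁₀(4.496e+07) = 76.53 dB.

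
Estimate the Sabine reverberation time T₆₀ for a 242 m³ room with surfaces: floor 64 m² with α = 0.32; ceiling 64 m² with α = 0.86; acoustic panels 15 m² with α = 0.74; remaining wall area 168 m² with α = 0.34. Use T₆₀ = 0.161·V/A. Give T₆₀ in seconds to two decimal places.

0.27 s

A = Σ Sᵢαᵢ = 64·0.32 + 64·0.86 + 15·0.74 + 168·0.34 = 143.74 m².
T₆₀ = 0.161·V/A = 0.161·242/143.74 = 0.271 s.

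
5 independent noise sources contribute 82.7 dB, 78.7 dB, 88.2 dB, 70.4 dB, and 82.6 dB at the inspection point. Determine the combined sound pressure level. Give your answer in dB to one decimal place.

90.5 dB

For uncorrelated sources the intensities add, so convert each level to linear form, sum, and take 10·log₁₀ of the total.
Σ 10^(L/10) = 10^(82.7/10) + 10^(78.7/10) + 10^(88.2/10) + 10^(70.4/10) + 10^(82.6/10) = 1.114e+09.
L_total = 10·log₁₀(1.114e+09) = 90.47 dB.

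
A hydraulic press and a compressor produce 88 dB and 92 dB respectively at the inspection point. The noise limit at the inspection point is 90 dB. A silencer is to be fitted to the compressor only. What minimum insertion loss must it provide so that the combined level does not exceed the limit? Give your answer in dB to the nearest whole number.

6 dB

The untreated sources together contribute 10^(88/10) = 6.310e+08, i.e. 88.00 dB.
The limit corresponds to 10^(90/10) = 1.000e+09; subtracting the fixed part leaves 3.690e+08 for the compressor, i.e. 85.67 dB.
Required insertion loss = 92 − 85.67 = 6.33 dB.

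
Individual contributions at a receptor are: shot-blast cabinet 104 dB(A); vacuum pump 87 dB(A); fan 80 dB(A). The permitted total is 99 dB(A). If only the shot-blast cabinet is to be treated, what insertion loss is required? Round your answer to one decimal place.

Everything except the shot-blast cabinet sums to 10^(87/10) + 10^(80/10) = 6.012e+08 in linear terms, 87.79 dB(A).
To meet 99 dB(A) overall, the treated shot-blast cabinet may contribute at most 10^(99/10) − 6.012e+08 = 7.342e+09, i.e. 98.66 dB(A).
Required insertion loss = 104 − 98.66 = 5.34 dB.

5.3 dB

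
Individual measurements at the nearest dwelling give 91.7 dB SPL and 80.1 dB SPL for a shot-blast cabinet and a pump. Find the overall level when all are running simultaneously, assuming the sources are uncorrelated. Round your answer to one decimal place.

92.0 dB SPL

For uncorrelated sources the intensities add, so convert each level to linear form, sum, and take 10·log₁₀ of the total.
Σ 10^(L/10) = 10^(91.7/10) + 10^(80.1/10) = 1.581e+09.
L_total = 10·log₁₀(1.581e+09) = 91.99 dB SPL.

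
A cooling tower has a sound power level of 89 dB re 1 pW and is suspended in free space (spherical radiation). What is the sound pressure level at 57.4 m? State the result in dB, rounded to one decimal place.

42.8 dB

The power spreads over a sphere of area 4π·r², so L_p = L_w − 10·log₁₀(4π·r²).
4π·r² = 4.14e+04 m², 10·log₁₀ of that is 46.170 dB.
L_p = 89 − 46.170 = 42.83 dB.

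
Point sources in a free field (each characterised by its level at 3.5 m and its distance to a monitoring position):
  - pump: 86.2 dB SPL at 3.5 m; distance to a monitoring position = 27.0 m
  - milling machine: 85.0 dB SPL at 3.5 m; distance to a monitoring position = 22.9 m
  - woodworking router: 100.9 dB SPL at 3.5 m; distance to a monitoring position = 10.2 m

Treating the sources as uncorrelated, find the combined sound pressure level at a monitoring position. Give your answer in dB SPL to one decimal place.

Apply inverse-square spreading to bring every level to the receiver, then sum 10^(L/10).
pump: 86.2 − 20·log₁₀(27.0/3.5) = 86.2 − 17.75 = 68.45 dB SPL.
milling machine: 85.0 − 20·log₁₀(22.9/3.5) = 85.0 − 16.32 = 68.68 dB SPL.
woodworking router: 100.9 − 20·log₁₀(10.2/3.5) = 100.9 − 9.29 = 91.61 dB SPL.
Σ 10^(L/10) = 1.463e+09 → L_total = 10·log₁₀(1.463e+09) = 91.65 dB SPL.

91.7 dB SPL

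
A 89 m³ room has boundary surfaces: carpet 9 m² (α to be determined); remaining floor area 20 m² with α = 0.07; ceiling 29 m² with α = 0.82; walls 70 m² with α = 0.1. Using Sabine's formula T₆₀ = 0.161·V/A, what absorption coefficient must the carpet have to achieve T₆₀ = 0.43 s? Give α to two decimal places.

0.13

From T₆₀ = 0.161·V/A, the target T₆₀ = 0.43 s needs A = 0.161·89/0.43 = 33.32 m².
Absorption from the other surfaces = 20·0.07 + 29·0.82 + 70·0.1 = 32.18 m², so the carpet must supply 1.14 m² over 9 m².
α = 1.14/9 = 0.127.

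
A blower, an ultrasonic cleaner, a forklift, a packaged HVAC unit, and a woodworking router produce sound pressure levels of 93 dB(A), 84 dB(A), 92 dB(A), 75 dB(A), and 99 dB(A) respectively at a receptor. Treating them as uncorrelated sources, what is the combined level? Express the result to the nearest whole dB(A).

Incoherent sources combine by intensity addition: L_total = 10·log₁₀(Σ 10^(L_i/10)).
Σ 10^(L/10) = 10^(93/10) + 10^(84/10) + 10^(92/10) + 10^(75/10) + 10^(99/10) = 1.181e+10.
L_total = 10·log₁₀(1.181e+10) = 100.72 dB(A).

101 dB(A)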